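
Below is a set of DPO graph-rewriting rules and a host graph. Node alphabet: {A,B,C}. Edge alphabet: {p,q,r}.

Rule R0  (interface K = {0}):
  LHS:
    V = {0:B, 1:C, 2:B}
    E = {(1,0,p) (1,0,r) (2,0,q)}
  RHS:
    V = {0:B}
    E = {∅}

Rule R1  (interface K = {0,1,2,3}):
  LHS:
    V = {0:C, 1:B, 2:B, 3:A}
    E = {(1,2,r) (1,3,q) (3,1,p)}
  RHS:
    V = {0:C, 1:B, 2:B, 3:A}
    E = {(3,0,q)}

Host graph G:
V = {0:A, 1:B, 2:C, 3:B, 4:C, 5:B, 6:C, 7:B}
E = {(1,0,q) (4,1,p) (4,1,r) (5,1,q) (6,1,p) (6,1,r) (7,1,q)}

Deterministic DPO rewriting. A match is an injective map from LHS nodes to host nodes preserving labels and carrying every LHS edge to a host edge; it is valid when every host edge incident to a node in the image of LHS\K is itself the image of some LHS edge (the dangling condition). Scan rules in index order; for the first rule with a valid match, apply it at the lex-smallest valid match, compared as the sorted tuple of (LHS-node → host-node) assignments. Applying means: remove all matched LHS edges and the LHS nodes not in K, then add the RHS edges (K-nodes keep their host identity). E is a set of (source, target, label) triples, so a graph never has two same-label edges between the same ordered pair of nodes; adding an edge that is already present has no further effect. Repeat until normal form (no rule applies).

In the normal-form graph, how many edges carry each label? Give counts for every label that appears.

start.  V:8 E:7  edges: 1-q->0 4-p->1 4-r->1 5-q->1 6-p->1 6-r->1 7-q->1
1. fire R0 via {0↦1, 1↦4, 2↦5}  →  V:6 E:4  edges: 1-q->0 6-p->1 6-r->1 7-q->1
2. fire R0 via {0↦1, 1↦6, 2↦7}  →  V:4 E:1  edges: 1-q->0
halt: no rule applies after step 2
NF edges: [(1, 0, 'q')]

Answer: q:1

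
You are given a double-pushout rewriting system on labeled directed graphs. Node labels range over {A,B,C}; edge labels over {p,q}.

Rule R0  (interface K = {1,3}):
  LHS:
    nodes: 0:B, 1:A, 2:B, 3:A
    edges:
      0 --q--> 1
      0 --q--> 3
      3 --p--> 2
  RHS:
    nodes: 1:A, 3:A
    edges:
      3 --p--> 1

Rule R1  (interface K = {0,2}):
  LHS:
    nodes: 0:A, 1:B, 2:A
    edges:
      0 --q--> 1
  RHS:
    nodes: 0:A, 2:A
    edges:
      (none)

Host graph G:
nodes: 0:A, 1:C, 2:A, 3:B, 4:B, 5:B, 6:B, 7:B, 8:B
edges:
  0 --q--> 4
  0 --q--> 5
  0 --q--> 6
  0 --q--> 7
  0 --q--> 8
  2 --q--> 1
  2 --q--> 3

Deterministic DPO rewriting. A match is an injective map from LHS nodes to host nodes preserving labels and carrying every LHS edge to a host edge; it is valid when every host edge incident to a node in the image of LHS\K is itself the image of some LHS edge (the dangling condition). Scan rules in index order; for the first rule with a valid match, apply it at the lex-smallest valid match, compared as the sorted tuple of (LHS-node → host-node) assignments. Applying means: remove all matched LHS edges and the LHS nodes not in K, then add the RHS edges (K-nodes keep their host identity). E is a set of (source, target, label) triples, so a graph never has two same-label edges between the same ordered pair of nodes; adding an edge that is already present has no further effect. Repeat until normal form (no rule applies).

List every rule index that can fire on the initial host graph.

R0: no valid match — LHS pattern not found
R1: 6 valid matches — {0↦0, 1↦4, 2↦2}, {0↦0, 1↦5, 2↦2}, {0↦0, 1↦6, 2↦2} (+3 more)

Answer: [R1]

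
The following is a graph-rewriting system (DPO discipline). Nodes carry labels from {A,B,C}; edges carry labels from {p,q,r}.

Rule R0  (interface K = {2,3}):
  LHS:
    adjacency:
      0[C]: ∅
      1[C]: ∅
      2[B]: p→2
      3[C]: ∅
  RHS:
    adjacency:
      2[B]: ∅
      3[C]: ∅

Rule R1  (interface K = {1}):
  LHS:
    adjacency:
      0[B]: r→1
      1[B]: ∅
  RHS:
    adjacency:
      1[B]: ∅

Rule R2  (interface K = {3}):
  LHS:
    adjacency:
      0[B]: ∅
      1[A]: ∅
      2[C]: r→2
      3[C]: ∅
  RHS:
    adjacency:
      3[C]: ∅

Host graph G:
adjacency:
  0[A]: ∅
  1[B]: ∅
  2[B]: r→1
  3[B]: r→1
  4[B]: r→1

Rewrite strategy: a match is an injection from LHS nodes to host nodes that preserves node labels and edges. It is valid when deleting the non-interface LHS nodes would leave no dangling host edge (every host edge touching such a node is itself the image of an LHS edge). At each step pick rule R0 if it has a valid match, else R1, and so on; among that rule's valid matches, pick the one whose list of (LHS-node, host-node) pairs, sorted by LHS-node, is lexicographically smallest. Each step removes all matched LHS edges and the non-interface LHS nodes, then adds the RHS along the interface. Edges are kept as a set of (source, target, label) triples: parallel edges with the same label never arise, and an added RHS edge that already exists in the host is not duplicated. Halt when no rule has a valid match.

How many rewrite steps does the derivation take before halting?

Answer: 3

Steps:
initial: |V|=5 |E|=3  E = 2-r->1 3-r->1 4-r->1
step 1: apply R1 at {0↦2, 1↦1}  → |V|=4 |E|=2  E = 3-r->1 4-r->1
step 2: apply R1 at {0↦3, 1↦1}  → |V|=3 |E|=1  E = 4-r->1
step 3: apply R1 at {0↦4, 1↦1}  → |V|=2 |E|=0  E = ∅
final graph: no rule applies after step 3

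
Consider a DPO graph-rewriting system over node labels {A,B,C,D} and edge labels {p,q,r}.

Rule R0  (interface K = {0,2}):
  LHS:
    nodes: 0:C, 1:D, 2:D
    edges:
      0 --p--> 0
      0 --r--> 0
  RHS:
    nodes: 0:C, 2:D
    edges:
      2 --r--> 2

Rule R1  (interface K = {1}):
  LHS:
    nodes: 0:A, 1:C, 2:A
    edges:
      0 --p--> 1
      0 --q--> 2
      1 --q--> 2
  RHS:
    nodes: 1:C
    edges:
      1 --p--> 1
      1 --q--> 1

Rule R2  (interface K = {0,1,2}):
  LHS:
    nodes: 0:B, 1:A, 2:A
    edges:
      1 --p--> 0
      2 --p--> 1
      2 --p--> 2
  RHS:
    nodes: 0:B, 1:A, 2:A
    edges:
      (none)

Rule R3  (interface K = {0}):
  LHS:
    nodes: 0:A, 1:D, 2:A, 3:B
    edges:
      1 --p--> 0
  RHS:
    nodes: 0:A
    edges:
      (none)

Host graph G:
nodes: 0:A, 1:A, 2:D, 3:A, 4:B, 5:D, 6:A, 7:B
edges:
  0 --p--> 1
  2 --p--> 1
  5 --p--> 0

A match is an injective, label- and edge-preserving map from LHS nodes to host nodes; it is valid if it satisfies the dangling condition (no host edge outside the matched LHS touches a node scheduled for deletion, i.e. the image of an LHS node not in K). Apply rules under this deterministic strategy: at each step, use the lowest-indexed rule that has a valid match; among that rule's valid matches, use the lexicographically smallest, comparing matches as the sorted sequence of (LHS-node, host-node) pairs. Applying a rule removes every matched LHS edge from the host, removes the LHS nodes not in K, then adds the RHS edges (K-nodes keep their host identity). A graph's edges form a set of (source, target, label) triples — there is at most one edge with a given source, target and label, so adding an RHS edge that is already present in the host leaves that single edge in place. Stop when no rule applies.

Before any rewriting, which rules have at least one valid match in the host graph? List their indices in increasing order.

R0: no valid match — LHS pattern not found
R1: no valid match — LHS pattern not found
R2: no valid match — LHS pattern not found
R3: 8 valid matches — {0↦0, 1↦5, 2↦3, 3↦4}, {0↦0, 1↦5, 2↦3, 3↦7}, {0↦0, 1↦5, 2↦6, 3↦4} (+5 more)

Answer: [R3]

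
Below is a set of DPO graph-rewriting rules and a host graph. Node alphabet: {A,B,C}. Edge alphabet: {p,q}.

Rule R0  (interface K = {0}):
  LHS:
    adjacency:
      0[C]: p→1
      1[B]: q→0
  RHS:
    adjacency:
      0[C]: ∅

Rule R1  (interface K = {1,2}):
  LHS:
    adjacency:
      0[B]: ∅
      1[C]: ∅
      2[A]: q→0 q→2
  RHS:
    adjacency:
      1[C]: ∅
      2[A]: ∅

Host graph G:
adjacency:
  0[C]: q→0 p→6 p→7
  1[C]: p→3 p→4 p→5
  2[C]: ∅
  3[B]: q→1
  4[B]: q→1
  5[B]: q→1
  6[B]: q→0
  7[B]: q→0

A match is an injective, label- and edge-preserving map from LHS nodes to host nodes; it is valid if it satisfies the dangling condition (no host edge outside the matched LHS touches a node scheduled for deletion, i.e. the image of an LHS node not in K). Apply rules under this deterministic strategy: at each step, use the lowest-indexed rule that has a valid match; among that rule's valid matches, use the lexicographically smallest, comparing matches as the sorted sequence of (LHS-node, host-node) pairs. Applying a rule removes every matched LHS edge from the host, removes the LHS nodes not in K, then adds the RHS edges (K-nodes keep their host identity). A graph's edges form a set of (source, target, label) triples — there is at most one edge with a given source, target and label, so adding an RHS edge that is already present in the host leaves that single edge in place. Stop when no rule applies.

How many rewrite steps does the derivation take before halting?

Answer: 5

Rewrite trace:
initial: |V|=8 |E|=11  E = 0-q->0 0-p->6 0-p->7 1-p->3 1-p->4 1-p->5 3-q->1 4-q->1 5-q->1 6-q->0 7-q->0
step 1: apply R0 at {0↦0, 1↦6}  → |V|=7 |E|=9  E = 0-q->0 0-p->7 1-p->3 1-p->4 1-p->5 3-q->1 4-q->1 5-q->1 7-q->0
step 2: apply R0 at {0↦0, 1↦7}  → |V|=6 |E|=7  E = 0-q->0 1-p->3 1-p->4 1-p->5 3-q->1 4-q->1 5-q->1
step 3: apply R0 at {0↦1, 1↦3}  → |V|=5 |E|=5  E = 0-q->0 1-p->4 1-p->5 4-q->1 5-q->1
step 4: apply R0 at {0↦1, 1↦4}  → |V|=4 |E|=3  E = 0-q->0 1-p->5 5-q->1
step 5: apply R0 at {0↦1, 1↦5}  → |V|=3 |E|=1  E = 0-q->0
halt: no rule applies after step 5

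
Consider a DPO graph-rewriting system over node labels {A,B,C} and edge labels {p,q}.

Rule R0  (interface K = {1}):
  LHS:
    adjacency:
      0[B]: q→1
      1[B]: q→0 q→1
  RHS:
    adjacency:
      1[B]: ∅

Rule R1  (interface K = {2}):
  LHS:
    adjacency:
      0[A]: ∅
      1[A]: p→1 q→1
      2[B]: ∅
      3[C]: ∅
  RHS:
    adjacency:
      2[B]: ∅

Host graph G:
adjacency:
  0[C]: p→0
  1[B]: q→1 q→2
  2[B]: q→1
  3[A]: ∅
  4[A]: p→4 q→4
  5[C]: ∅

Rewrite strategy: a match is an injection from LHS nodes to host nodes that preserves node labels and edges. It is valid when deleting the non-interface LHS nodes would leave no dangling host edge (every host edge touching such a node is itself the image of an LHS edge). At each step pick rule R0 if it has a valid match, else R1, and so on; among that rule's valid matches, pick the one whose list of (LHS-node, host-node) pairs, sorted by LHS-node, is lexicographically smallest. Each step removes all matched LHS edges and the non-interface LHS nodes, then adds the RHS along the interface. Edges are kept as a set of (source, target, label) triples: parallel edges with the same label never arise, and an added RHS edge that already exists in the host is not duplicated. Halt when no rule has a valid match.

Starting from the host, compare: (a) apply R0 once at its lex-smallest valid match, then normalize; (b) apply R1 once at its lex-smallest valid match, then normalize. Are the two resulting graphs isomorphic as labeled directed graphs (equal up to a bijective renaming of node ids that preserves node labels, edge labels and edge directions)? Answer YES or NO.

branch R0-first: apply at {0↦2, 1↦1} → |E|=3, then 1 more step(s) → NF |V|=2 |E|=1 V={0:C, 1:B} E=0-p->0
branch R1-first: apply at {0↦3, 1↦4, 2↦1, 3↦5} → |E|=4, then 1 more step(s) → NF |V|=2 |E|=1 V={0:C, 1:B} E=0-p->0
graphs isomorphic (equal up to label-preserving node renaming)

Answer: YES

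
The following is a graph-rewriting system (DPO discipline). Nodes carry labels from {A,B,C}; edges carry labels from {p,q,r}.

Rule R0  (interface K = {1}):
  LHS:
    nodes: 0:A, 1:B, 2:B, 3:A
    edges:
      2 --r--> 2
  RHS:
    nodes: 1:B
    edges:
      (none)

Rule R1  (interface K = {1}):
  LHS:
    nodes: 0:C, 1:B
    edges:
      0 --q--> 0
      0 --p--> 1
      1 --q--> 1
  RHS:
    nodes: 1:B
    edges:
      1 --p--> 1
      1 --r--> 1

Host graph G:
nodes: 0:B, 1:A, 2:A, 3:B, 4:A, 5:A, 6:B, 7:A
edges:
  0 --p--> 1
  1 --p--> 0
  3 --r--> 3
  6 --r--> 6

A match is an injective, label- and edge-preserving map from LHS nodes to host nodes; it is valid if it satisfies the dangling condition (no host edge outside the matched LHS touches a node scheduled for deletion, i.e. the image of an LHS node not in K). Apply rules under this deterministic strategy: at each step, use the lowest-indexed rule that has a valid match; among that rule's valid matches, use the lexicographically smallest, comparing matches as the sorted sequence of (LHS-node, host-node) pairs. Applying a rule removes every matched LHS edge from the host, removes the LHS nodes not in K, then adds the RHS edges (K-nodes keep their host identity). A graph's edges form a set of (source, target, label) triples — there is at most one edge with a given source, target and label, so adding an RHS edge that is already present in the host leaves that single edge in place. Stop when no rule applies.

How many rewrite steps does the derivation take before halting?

initial: |V|=8 |E|=4  E = 0-p->1 1-p->0 3-r->3 6-r->6
step 1: apply R0 at {0↦2, 1↦0, 2↦3, 3↦4}  → |V|=5 |E|=3  E = 0-p->1 1-p->0 6-r->6
step 2: apply R0 at {0↦5, 1↦0, 2↦6, 3↦7}  → |V|=2 |E|=2  E = 0-p->1 1-p->0
normal form: no rule applies after step 2

Answer: 2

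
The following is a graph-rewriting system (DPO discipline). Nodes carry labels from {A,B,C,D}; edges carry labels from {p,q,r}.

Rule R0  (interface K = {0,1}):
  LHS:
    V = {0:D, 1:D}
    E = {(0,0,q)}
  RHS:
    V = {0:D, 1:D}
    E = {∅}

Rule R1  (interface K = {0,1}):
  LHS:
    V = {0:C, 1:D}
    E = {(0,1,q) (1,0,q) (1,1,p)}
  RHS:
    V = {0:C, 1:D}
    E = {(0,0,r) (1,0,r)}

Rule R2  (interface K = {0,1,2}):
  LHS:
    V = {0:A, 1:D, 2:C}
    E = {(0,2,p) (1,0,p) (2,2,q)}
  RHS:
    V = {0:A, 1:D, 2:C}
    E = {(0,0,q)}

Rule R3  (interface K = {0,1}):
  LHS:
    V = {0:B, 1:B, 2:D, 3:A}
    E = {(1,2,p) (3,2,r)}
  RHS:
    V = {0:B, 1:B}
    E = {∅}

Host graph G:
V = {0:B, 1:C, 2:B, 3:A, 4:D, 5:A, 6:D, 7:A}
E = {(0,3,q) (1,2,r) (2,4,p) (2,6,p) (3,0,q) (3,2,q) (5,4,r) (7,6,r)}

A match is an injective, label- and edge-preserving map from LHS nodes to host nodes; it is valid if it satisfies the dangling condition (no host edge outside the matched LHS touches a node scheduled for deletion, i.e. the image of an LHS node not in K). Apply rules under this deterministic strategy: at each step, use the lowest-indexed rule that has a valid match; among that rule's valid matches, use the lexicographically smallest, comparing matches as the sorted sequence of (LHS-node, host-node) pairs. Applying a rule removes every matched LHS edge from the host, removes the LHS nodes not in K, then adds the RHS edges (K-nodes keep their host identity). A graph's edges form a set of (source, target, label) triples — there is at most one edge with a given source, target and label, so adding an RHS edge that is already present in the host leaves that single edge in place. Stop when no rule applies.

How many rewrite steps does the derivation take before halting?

Answer: 2

Rewrite trace:
[0] host  ⇒  8 nodes, 8 edges  {0-q->3 1-r->2 2-p->4 2-p->6 3-q->0 3-q->2 5-r->4 7-r->6}
[1] R3 @ {0↦0, 1↦2, 2↦4, 3↦5}  ⇒  6 nodes, 6 edges  {0-q->3 1-r->2 2-p->6 3-q->0 3-q->2 7-r->6}
[2] R3 @ {0↦0, 1↦2, 2↦6, 3↦7}  ⇒  4 nodes, 4 edges  {0-q->3 1-r->2 3-q->0 3-q->2}
final graph: no rule applies after step 2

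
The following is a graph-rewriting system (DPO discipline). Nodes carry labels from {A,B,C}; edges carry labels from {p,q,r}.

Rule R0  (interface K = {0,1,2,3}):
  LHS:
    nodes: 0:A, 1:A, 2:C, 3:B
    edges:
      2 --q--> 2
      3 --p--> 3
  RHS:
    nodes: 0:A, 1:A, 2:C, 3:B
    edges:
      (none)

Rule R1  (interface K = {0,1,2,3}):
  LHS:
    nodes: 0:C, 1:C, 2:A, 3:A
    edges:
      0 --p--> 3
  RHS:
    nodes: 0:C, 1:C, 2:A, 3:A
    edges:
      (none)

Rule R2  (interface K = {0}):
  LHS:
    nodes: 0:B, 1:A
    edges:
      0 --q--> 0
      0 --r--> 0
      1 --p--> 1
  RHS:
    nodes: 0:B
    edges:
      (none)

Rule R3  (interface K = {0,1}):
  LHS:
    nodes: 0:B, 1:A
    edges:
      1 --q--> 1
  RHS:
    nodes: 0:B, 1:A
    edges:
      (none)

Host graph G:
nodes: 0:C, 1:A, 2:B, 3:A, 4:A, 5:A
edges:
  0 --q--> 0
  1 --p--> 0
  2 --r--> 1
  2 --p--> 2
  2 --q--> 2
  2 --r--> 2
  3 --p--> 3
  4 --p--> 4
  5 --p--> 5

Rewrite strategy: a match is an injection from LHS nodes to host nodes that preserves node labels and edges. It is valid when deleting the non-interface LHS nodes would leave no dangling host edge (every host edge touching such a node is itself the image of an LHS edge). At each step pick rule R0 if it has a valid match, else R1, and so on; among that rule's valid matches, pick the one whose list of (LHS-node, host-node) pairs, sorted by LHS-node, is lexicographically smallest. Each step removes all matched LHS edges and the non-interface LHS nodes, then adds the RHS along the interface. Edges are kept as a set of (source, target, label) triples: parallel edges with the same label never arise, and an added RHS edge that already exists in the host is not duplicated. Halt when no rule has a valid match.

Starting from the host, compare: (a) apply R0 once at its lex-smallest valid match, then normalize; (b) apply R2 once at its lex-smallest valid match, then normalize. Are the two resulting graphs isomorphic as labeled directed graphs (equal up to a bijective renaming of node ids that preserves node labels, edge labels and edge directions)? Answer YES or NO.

branch R0-first: apply at {0↦1, 1↦3, 2↦0, 3↦2} → |E|=7, then 1 more step(s) → NF |V|=5 |E|=4 V={0:C, 1:A, 2:B, 4:A, 5:A} E=1-p->0 2-r->1 4-p->4 5-p->5
branch R2-first: apply at {0↦2, 1↦3} → |E|=6, then 1 more step(s) → NF |V|=5 |E|=4 V={0:C, 1:A, 2:B, 4:A, 5:A} E=1-p->0 2-r->1 4-p->4 5-p->5
graphs isomorphic (equal up to label-preserving node renaming)

Answer: YES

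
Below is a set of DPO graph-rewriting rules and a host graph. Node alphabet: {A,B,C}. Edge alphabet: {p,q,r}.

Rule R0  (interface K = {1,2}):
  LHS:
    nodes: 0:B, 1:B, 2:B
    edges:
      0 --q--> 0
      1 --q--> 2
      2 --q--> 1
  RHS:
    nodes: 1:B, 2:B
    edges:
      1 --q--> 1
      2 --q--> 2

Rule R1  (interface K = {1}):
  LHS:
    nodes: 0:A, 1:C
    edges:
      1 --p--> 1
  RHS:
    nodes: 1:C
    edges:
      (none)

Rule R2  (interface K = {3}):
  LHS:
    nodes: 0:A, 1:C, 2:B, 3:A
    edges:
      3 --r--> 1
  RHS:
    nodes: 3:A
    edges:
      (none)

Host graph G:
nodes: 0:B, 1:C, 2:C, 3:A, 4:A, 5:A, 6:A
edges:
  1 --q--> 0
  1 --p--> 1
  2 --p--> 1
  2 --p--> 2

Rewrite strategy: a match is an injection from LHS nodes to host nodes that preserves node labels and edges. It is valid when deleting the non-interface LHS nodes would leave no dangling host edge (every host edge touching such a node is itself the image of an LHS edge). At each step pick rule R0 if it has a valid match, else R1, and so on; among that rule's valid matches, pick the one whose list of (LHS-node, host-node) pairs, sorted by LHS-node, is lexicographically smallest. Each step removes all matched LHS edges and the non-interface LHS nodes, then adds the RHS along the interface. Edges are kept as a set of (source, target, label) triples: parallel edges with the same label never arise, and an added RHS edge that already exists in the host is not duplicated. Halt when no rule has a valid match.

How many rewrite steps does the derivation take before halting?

initial: |V|=7 |E|=4  E = 1-q->0 1-p->1 2-p->1 2-p->2
step 1: apply R1 at {0↦3, 1↦1}  → |V|=6 |E|=3  E = 1-q->0 2-p->1 2-p->2
step 2: apply R1 at {0↦4, 1↦2}  → |V|=5 |E|=2  E = 1-q->0 2-p->1
normal form: no rule applies after step 2

Answer: 2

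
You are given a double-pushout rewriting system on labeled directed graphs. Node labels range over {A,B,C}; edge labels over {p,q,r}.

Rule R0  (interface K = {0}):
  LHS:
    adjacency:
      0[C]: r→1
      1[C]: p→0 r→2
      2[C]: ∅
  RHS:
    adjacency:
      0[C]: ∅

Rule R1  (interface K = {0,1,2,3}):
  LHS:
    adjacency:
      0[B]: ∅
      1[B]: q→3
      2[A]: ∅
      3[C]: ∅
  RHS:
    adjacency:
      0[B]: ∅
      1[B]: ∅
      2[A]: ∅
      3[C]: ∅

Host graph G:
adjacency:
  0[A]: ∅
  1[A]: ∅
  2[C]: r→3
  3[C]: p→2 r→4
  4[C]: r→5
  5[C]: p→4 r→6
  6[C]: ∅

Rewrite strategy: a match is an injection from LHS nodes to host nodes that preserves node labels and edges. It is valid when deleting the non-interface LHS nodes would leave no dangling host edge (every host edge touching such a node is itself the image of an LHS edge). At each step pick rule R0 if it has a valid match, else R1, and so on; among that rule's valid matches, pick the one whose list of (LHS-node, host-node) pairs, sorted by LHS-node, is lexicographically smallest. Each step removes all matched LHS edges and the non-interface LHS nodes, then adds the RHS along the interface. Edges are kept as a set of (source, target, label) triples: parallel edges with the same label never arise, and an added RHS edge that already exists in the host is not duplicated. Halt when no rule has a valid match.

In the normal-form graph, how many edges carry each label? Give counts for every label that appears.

[0] host  ⇒  7 nodes, 6 edges  {2-r->3 3-p->2 3-r->4 4-r->5 5-p->4 5-r->6}
[1] R0 @ {0↦4, 1↦5, 2↦6}  ⇒  5 nodes, 3 edges  {2-r->3 3-p->2 3-r->4}
[2] R0 @ {0↦2, 1↦3, 2↦4}  ⇒  3 nodes, 0 edges  {∅}
final graph: no rule applies after step 2
NF edges: []

Answer: (no edges)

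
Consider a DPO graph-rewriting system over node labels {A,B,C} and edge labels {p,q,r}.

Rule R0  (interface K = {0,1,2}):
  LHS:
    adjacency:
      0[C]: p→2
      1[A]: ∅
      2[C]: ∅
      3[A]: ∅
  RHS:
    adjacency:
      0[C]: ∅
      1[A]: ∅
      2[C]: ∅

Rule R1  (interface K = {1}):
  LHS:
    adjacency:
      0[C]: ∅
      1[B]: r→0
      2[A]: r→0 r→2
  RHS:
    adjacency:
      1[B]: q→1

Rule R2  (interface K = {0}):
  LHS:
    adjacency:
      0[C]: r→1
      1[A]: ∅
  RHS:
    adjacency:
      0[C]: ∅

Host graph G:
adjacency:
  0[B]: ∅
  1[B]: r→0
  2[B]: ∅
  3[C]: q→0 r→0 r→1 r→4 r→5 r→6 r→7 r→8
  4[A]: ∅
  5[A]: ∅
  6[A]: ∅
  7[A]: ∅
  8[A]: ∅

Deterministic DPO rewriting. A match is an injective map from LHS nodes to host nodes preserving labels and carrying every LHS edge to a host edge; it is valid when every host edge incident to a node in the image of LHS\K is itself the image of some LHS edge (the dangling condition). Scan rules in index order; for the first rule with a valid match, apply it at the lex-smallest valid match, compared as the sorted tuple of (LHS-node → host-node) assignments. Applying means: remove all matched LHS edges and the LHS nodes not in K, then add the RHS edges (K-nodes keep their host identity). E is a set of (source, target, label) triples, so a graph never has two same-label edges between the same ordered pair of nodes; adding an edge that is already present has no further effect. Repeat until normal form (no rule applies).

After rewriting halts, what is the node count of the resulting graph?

initial: |V|=9 |E|=9  E = 1-r->0 3-q->0 3-r->0 3-r->1 3-r->4 3-r->5 3-r->6 3-r->7 3-r->8
step 1: apply R2 at {0↦3, 1↦4}  → |V|=8 |E|=8  E = 1-r->0 3-q->0 3-r->0 3-r->1 3-r->5 3-r->6 3-r->7 3-r->8
step 2: apply R2 at {0↦3, 1↦5}  → |V|=7 |E|=7  E = 1-r->0 3-q->0 3-r->0 3-r->1 3-r->6 3-r->7 3-r->8
step 3: apply R2 at {0↦3, 1↦6}  → |V|=6 |E|=6  E = 1-r->0 3-q->0 3-r->0 3-r->1 3-r->7 3-r->8
step 4: apply R2 at {0↦3, 1↦7}  → |V|=5 |E|=5  E = 1-r->0 3-q->0 3-r->0 3-r->1 3-r->8
step 5: apply R2 at {0↦3, 1↦8}  → |V|=4 |E|=4  E = 1-r->0 3-q->0 3-r->0 3-r->1
final graph: no rule applies after step 5
NF nodes: {0:B, 1:B, 2:B, 3:C}

Answer: 4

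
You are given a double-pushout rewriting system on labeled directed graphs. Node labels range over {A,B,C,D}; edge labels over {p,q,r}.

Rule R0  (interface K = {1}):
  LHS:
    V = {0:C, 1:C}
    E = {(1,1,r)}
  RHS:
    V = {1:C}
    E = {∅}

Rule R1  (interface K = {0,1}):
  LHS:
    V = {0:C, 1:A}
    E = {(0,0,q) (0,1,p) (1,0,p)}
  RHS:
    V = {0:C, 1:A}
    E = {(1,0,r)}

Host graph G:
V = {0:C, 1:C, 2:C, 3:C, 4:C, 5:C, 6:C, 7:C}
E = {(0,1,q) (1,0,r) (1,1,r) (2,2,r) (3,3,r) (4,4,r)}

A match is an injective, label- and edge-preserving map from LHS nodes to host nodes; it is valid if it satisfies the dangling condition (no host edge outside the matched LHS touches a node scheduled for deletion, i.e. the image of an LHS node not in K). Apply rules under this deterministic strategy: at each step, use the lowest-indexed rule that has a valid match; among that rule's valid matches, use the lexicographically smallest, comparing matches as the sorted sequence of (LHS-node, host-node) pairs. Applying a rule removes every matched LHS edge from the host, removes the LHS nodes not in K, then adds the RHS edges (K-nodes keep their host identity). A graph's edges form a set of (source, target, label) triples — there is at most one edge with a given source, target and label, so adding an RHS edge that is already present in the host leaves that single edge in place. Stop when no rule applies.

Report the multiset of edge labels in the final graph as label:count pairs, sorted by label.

Answer: q:1 r:1

Steps:
[0] host  ⇒  8 nodes, 6 edges  {0-q->1 1-r->0 1-r->1 2-r->2 3-r->3 4-r->4}
[1] R0 @ {0↦5, 1↦1}  ⇒  7 nodes, 5 edges  {0-q->1 1-r->0 2-r->2 3-r->3 4-r->4}
[2] R0 @ {0↦6, 1↦2}  ⇒  6 nodes, 4 edges  {0-q->1 1-r->0 3-r->3 4-r->4}
[3] R0 @ {0↦2, 1↦3}  ⇒  5 nodes, 3 edges  {0-q->1 1-r->0 4-r->4}
[4] R0 @ {0↦3, 1↦4}  ⇒  4 nodes, 2 edges  {0-q->1 1-r->0}
normal form: no rule applies after step 4
NF edges: [(0, 1, 'q'), (1, 0, 'r')]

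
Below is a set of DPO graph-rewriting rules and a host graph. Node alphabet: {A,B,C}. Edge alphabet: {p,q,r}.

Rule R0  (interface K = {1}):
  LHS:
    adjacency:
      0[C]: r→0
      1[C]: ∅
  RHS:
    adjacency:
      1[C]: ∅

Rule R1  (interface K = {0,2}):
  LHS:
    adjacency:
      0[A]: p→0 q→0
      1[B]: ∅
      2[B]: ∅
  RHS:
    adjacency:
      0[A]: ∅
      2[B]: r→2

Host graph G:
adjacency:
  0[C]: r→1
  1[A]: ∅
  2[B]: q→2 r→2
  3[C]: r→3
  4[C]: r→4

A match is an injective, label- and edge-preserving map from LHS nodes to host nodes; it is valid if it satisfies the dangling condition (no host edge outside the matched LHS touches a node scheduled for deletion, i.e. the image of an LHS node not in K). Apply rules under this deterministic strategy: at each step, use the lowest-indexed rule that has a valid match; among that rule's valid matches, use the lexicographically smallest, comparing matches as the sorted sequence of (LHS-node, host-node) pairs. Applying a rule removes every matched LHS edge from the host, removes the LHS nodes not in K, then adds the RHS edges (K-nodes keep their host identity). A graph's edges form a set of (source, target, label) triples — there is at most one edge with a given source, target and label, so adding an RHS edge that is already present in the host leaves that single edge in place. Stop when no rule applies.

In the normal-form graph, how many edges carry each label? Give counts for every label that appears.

Answer: q:1 r:2

Steps:
[0] host  ⇒  5 nodes, 5 edges  {0-r->1 2-q->2 2-r->2 3-r->3 4-r->4}
[1] R0 @ {0↦3, 1↦0}  ⇒  4 nodes, 4 edges  {0-r->1 2-q->2 2-r->2 4-r->4}
[2] R0 @ {0↦4, 1↦0}  ⇒  3 nodes, 3 edges  {0-r->1 2-q->2 2-r->2}
final graph: no rule applies after step 2
NF edges: [(0, 1, 'r'), (2, 2, 'q'), (2, 2, 'r')]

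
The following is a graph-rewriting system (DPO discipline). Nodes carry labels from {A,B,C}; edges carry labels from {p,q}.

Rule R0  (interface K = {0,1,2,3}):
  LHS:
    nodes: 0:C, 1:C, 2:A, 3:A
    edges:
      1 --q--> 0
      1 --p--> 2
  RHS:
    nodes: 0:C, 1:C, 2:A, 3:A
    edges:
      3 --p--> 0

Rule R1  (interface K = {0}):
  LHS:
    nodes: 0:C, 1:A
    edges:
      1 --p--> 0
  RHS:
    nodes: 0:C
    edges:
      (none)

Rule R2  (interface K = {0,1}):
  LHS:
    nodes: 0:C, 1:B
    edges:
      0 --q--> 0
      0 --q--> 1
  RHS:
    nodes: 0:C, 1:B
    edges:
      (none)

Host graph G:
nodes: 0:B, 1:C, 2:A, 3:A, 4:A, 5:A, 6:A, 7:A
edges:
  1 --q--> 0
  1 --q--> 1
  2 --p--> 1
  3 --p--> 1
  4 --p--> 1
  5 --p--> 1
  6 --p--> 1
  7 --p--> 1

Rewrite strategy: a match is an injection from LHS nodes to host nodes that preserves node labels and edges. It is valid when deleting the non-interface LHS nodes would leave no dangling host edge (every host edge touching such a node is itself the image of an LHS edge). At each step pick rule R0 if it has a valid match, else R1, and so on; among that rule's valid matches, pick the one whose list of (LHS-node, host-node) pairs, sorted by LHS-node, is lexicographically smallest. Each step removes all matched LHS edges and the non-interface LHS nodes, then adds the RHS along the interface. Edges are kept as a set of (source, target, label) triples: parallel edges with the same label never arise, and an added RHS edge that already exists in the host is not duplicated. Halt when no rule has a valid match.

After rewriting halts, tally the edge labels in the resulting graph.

initial: |V|=8 |E|=8  E = 1-q->0 1-q->1 2-p->1 3-p->1 4-p->1 5-p->1 6-p->1 7-p->1
step 1: apply R1 at {0↦1, 1↦2}  → |V|=7 |E|=7  E = 1-q->0 1-q->1 3-p->1 4-p->1 5-p->1 6-p->1 7-p->1
step 2: apply R1 at {0↦1, 1↦3}  → |V|=6 |E|=6  E = 1-q->0 1-q->1 4-p->1 5-p->1 6-p->1 7-p->1
step 3: apply R1 at {0↦1, 1↦4}  → |V|=5 |E|=5  E = 1-q->0 1-q->1 5-p->1 6-p->1 7-p->1
step 4: apply R1 at {0↦1, 1↦5}  → |V|=4 |E|=4  E = 1-q->0 1-q->1 6-p->1 7-p->1
step 5: apply R1 at {0↦1, 1↦6}  → |V|=3 |E|=3  E = 1-q->0 1-q->1 7-p->1
step 6: apply R1 at {0↦1, 1↦7}  → |V|=2 |E|=2  E = 1-q->0 1-q->1
step 7: apply R2 at {0↦1, 1↦0}  → |V|=2 |E|=0  E = ∅
halt: no rule applies after step 7
NF edges: []

Answer: (no edges)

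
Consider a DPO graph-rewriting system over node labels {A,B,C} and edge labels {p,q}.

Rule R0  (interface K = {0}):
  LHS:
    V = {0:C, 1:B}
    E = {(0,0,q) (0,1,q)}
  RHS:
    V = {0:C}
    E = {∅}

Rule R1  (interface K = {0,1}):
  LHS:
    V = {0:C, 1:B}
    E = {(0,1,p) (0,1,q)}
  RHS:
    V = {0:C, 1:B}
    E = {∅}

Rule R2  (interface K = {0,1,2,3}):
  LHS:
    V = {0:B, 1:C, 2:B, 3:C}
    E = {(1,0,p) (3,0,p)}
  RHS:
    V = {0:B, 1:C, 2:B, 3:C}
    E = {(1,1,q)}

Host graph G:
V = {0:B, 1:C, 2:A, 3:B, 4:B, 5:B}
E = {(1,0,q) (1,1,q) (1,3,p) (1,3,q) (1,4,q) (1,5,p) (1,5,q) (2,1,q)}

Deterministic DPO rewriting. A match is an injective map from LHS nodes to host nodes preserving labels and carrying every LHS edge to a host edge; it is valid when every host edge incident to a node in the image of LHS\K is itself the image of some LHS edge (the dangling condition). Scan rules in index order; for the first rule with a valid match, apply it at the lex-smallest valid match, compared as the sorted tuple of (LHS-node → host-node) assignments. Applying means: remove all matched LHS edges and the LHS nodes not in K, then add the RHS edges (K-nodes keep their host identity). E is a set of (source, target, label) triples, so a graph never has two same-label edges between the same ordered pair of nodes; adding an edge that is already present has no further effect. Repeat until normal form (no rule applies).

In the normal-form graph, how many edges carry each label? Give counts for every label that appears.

Answer: q:2

Rewrite trace:
initial: |V|=6 |E|=8  E = 1-q->0 1-q->1 1-p->3 1-q->3 1-q->4 1-p->5 1-q->5 2-q->1
step 1: apply R0 at {0↦1, 1↦0}  → |V|=5 |E|=6  E = 1-p->3 1-q->3 1-q->4 1-p->5 1-q->5 2-q->1
step 2: apply R1 at {0↦1, 1↦3}  → |V|=5 |E|=4  E = 1-q->4 1-p->5 1-q->5 2-q->1
step 3: apply R1 at {0↦1, 1↦5}  → |V|=5 |E|=2  E = 1-q->4 2-q->1
halt: no rule applies after step 3
NF edges: [(1, 4, 'q'), (2, 1, 'q')]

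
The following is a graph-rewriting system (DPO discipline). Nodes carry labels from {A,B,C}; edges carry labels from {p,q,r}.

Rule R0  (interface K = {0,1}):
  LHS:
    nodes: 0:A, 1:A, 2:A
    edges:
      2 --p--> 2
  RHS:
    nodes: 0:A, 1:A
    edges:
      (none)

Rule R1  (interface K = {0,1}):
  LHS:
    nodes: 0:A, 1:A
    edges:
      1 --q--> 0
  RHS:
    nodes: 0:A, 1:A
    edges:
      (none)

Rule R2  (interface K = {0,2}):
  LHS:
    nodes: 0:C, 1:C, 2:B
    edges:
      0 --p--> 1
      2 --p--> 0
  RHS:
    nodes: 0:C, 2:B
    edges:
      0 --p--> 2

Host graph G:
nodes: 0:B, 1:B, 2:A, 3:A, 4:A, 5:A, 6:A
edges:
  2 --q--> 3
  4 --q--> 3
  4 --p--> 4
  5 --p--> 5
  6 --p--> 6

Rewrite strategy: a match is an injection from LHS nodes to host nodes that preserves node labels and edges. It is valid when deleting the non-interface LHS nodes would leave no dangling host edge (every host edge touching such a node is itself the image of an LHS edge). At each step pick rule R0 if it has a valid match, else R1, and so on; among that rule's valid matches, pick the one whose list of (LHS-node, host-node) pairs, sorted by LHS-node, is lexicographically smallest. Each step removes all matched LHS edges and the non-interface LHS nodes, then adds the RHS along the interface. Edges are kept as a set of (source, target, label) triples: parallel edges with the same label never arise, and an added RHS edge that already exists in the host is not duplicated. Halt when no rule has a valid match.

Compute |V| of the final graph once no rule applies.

start.  V:7 E:5  edges: 2-q->3 4-q->3 4-p->4 5-p->5 6-p->6
1. fire R0 via {0↦2, 1↦3, 2↦5}  →  V:6 E:4  edges: 2-q->3 4-q->3 4-p->4 6-p->6
2. fire R0 via {0↦2, 1↦3, 2↦6}  →  V:5 E:3  edges: 2-q->3 4-q->3 4-p->4
3. fire R1 via {0↦3, 1↦2}  →  V:5 E:2  edges: 4-q->3 4-p->4
4. fire R1 via {0↦3, 1↦4}  →  V:5 E:1  edges: 4-p->4
5. fire R0 via {0↦2, 1↦3, 2↦4}  →  V:4 E:0  edges: ∅
final graph: no rule applies after step 5
NF nodes: {0:B, 1:B, 2:A, 3:A}

Answer: 4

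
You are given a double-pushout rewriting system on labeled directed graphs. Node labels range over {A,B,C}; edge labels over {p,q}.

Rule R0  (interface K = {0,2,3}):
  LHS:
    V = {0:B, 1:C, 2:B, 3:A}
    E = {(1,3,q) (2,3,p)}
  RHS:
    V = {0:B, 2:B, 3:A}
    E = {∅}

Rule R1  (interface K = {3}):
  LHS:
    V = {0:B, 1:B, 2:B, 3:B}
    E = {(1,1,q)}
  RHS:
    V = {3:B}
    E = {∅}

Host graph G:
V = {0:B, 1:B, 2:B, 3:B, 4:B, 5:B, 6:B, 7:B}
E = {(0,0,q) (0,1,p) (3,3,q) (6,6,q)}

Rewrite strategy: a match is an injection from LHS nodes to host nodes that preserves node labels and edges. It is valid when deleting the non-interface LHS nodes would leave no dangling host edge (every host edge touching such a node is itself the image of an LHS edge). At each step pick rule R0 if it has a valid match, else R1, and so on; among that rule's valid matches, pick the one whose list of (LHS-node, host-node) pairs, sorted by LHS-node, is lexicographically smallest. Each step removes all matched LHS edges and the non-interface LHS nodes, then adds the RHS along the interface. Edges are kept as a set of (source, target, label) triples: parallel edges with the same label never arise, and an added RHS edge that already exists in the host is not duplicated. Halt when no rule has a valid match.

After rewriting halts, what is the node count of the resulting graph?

Answer: 2

Steps:
initial: |V|=8 |E|=4  E = 0-q->0 0-p->1 3-q->3 6-q->6
step 1: apply R1 at {0↦2, 1↦3, 2↦4, 3↦0}  → |V|=5 |E|=3  E = 0-q->0 0-p->1 6-q->6
step 2: apply R1 at {0↦5, 1↦6, 2↦7, 3↦0}  → |V|=2 |E|=2  E = 0-q->0 0-p->1
normal form: no rule applies after step 2
NF nodes: {0:B, 1:B}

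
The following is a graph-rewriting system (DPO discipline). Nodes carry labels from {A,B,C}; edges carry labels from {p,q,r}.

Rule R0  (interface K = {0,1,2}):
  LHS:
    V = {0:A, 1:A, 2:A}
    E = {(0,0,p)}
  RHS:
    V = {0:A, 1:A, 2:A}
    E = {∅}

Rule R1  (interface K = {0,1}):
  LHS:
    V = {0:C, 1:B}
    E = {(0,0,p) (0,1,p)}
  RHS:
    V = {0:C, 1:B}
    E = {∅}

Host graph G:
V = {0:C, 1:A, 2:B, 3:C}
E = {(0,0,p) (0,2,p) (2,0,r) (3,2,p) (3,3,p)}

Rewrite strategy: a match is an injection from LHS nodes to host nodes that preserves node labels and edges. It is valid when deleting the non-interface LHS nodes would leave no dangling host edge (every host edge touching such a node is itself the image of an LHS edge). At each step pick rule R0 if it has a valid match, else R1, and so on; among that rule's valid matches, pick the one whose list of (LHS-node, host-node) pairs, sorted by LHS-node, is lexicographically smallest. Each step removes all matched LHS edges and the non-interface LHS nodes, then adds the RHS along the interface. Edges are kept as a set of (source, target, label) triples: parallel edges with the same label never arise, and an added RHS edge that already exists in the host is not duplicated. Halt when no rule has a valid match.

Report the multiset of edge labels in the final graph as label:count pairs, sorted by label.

start.  V:4 E:5  edges: 0-p->0 0-p->2 2-r->0 3-p->2 3-p->3
1. fire R1 via {0↦0, 1↦2}  →  V:4 E:3  edges: 2-r->0 3-p->2 3-p->3
2. fire R1 via {0↦3, 1↦2}  →  V:4 E:1  edges: 2-r->0
halt: no rule applies after step 2
NF edges: [(2, 0, 'r')]

Answer: r:1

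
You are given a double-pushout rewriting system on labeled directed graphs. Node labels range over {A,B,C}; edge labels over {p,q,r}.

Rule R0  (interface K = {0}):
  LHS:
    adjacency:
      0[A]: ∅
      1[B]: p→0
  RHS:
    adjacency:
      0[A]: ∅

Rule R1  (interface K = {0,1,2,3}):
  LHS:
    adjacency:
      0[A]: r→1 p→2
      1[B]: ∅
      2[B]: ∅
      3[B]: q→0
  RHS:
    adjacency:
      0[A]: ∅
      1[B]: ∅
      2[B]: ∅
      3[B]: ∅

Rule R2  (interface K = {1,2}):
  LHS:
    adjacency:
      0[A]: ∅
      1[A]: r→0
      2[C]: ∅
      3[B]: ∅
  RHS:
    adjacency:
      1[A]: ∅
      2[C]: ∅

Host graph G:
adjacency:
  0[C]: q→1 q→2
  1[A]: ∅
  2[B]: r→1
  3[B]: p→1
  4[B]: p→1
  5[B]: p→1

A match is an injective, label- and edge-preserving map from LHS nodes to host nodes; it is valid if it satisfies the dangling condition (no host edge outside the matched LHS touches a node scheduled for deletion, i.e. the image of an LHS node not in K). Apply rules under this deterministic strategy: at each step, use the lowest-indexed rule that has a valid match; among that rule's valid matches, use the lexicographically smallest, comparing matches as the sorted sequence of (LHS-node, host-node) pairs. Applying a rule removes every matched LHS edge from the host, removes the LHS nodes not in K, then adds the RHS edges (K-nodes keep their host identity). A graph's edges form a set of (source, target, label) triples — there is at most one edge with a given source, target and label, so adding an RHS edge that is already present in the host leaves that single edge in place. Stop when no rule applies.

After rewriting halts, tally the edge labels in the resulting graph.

Answer: q:2 r:1

Derivation:
[0] host  ⇒  6 nodes, 6 edges  {0-q->1 0-q->2 2-r->1 3-p->1 4-p->1 5-p->1}
[1] R0 @ {0↦1, 1↦3}  ⇒  5 nodes, 5 edges  {0-q->1 0-q->2 2-r->1 4-p->1 5-p->1}
[2] R0 @ {0↦1, 1↦4}  ⇒  4 nodes, 4 edges  {0-q->1 0-q->2 2-r->1 5-p->1}
[3] R0 @ {0↦1, 1↦5}  ⇒  3 nodes, 3 edges  {0-q->1 0-q->2 2-r->1}
halt: no rule applies after step 3
NF edges: [(0, 1, 'q'), (0, 2, 'q'), (2, 1, 'r')]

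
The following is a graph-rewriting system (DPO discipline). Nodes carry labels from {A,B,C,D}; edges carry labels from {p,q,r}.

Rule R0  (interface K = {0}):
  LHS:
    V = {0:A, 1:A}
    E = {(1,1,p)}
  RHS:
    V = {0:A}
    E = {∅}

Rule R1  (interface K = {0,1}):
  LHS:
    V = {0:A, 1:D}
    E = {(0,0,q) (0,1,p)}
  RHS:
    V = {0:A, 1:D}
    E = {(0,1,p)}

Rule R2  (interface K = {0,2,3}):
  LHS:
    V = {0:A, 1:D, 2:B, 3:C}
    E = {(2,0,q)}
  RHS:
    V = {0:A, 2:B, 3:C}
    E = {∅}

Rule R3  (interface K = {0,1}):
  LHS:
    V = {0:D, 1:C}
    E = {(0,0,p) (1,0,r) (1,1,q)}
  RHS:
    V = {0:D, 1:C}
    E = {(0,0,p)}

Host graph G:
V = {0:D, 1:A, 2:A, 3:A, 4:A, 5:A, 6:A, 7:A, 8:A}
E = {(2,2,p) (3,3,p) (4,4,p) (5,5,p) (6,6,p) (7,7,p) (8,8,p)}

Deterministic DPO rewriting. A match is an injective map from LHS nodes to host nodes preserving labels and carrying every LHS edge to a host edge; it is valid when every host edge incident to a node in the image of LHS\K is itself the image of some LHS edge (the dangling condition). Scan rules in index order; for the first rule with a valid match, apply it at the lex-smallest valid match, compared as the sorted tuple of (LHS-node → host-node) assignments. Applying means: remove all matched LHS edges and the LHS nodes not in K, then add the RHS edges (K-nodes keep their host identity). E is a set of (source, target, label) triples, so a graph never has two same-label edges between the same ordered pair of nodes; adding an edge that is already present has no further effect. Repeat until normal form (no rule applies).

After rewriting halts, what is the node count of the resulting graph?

start.  V:9 E:7  edges: 2-p->2 3-p->3 4-p->4 5-p->5 6-p->6 7-p->7 8-p->8
1. fire R0 via {0↦1, 1↦2}  →  V:8 E:6  edges: 3-p->3 4-p->4 5-p->5 6-p->6 7-p->7 8-p->8
2. fire R0 via {0↦1, 1↦3}  →  V:7 E:5  edges: 4-p->4 5-p->5 6-p->6 7-p->7 8-p->8
3. fire R0 via {0↦1, 1↦4}  →  V:6 E:4  edges: 5-p->5 6-p->6 7-p->7 8-p->8
4. fire R0 via {0↦1, 1↦5}  →  V:5 E:3  edges: 6-p->6 7-p->7 8-p->8
5. fire R0 via {0↦1, 1↦6}  →  V:4 E:2  edges: 7-p->7 8-p->8
6. fire R0 via {0↦1, 1↦7}  →  V:3 E:1  edges: 8-p->8
7. fire R0 via {0↦1, 1↦8}  →  V:2 E:0  edges: ∅
final graph: no rule applies after step 7
NF nodes: {0:D, 1:A}

Answer: 2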